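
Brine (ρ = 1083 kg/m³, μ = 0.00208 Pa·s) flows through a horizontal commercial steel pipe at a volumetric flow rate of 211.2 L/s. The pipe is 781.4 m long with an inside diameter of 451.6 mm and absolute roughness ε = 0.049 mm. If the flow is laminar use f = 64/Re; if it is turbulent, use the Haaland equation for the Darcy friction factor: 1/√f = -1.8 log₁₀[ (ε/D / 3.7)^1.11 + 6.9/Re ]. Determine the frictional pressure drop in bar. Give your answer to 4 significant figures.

Q = 211.2 L/s = 211.2/1000 = 0.2112 m³/s.
Cross-sectional area A = πD²/4 = π(0.4516)²/4 = 0.1602 m²; mean velocity V = Q/A = 0.2112/0.1602 = 1.319 m/s.
Reynolds number Re = ρVD/μ = 1083 · 1.319 · 0.4516 / 0.00208 = 3.1e+05.
Re > 4000 → turbulent. Relative roughness ε/D = 4.9e-05/0.4516 = 0.000109. Haaland: 1/√f = -1.8 log₁₀[(0.000109/3.7)^1.11 + 6.9/3.1e+05] = -1.8 log₁₀[9.3e-06 + 2.23e-05] = 8.102, so f = 0.01524.
Darcy-Weisbach: ΔP = f(L/D)(ρV²/2) = 0.01524·(781.4/0.4516)·(1083·1.319²/2) = 0.01524·1730·941.4 = 2.482e+04 Pa.
ΔP = 2.482e+04 Pa = 0.2482 bar.

ΔP ≈ 0.2482 bar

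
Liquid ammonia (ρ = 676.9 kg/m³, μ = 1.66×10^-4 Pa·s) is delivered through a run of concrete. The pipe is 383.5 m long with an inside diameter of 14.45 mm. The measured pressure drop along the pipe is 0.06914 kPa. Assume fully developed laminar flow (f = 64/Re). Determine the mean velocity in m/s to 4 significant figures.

For laminar flow, f = 64/Re with Re = ρVD/μ, so Darcy-Weisbach reduces to ΔP = 32μLV/D². Solving for V: V = ΔP·D²/(32μL) = 69.14·(0.01445)²/(32·0.000166·383.5) = 0.007087 m/s.
Check: Re = ρVD/μ = 676.9·0.007087·0.01445/0.000166 = 417.6 < 2300, so the laminar assumption holds.

V ≈ 0.007087 m/s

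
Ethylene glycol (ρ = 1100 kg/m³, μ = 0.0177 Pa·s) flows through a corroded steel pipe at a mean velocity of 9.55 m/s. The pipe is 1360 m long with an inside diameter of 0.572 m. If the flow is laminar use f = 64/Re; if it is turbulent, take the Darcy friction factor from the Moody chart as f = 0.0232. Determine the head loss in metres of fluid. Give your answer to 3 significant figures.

h_f ≈ 256 m

Reynolds number Re = ρVD/μ = 1100 · 9.55 · 0.572 / 0.0177 = 3.395e+05.
Re > 4000 → turbulent; use the Moody-chart value f = 0.0232.
Darcy-Weisbach: ΔP = f(L/D)(ρV²/2) = 0.0232·(1360/0.572)·(1100·9.55²/2) = 0.0232·2378·5.016e+04 = 2.767e+06 Pa.
Head loss h_f = ΔP/(ρg) = 2.767e+06/(1100·9.81) = 256 m.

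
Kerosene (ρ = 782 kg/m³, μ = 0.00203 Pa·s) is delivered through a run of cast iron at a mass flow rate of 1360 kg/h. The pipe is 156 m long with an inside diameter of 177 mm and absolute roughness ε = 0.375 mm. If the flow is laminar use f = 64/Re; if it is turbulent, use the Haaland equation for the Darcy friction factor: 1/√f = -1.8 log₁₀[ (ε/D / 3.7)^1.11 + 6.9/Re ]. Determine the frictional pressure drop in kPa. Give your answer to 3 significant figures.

ṁ = 1360 kg/h = 1360/3600 = 0.3778 kg/s.
A = πD²/4 = π(0.177)²/4 = 0.02461 m²; mean velocity V = ṁ/(ρA) = 0.3778/(782 · 0.02461) = 0.01963 m/s.
Reynolds number Re = ρVD/μ = 782 · 0.01963 · 0.177 / 0.00203 = 1339.
Re < 2300 → laminar flow, so f = 64/Re = 64/1339 = 0.04781 (the turbulent correlation is not needed).
Darcy-Weisbach: ΔP = f(L/D)(ρV²/2) = 0.04781·(156/0.177)·(782·0.01963²/2) = 0.04781·881.4·0.1507 = 6.351 Pa.
ΔP = 6.351 Pa = 0.00635 kPa.

ΔP ≈ 0.00635 kPa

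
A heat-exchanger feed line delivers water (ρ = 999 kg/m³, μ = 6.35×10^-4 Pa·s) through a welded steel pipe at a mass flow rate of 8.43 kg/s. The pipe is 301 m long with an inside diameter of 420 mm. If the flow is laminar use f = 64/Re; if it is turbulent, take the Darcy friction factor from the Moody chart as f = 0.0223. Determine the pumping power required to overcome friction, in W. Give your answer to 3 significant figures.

P ≈ 0.250 W

A = πD²/4 = π(0.42)²/4 = 0.1385 m²; mean velocity V = ṁ/(ρA) = 8.43/(999 · 0.1385) = 0.06091 m/s.
Reynolds number Re = ρVD/μ = 999 · 0.06091 · 0.42 / 0.000635 = 4.025e+04.
Re > 4000 → turbulent; use the Moody-chart value f = 0.0223.
Darcy-Weisbach: ΔP = f(L/D)(ρV²/2) = 0.0223·(301/0.42)·(999·0.06091²/2) = 0.0223·716.7·1.853 = 29.61 Pa.
Q = ṁ/ρ = 8.43/999 = 0.008438 m³/s.
Pumping power P = QΔP = 0.008438·29.61 = 0.2499 W = 0.250 W.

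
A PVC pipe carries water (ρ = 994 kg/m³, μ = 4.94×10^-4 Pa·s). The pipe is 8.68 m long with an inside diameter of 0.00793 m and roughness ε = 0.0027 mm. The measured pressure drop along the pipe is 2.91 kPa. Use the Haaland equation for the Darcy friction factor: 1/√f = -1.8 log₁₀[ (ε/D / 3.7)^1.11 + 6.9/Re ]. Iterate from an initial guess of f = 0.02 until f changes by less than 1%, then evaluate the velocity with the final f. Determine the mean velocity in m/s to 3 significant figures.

Rearranging Darcy-Weisbach: V = √(2·ΔP·D/(f·L·ρ)). With ε/D = 2.7e-06/0.00793 = 0.00034, iterate starting from f = 0.02:
  f = 0.02 → V = √(2·2910·0.00793/(0.02·8.68·994)) = 0.5172 m/s; Re = ρVD/μ = 8252; f → 0.03294
  f = 0.03294 → V = 0.403 m/s; Re = 6430; f → 0.03532
  f = 0.03532 → V = 0.3892 m/s; Re = 6210; f → 0.03567
Converged (Δf/f < 1%). With the final f = 0.03567: V = √(2·2910·0.00793/(0.03567·8.68·994)) = 0.3872 m/s.

V ≈ 0.387 m/s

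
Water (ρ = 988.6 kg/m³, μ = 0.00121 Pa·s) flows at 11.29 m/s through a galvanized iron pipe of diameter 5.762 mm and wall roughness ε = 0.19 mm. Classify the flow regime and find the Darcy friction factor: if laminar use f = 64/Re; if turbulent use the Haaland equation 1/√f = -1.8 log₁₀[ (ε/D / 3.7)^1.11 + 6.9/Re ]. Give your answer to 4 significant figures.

Re = ρVD/μ = 988.6·11.29·0.005762/0.00121 = 5.315e+04.
Re > 4000 → turbulent. ε/D = 0.00019/0.005762 = 0.033; Haaland: 1/√f = -1.8 log₁₀[0.0053 + 0.00013] = 4.077, so f = 0.06016.

f ≈ 0.06016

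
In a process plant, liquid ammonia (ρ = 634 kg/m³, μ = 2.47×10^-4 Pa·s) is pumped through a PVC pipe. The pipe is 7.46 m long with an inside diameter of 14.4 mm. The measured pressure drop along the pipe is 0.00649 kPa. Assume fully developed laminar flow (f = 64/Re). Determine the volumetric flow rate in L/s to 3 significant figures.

For laminar flow, f = 64/Re with Re = ρVD/μ, so Darcy-Weisbach reduces to ΔP = 32μLV/D². Solving for V: V = ΔP·D²/(32μL) = 6.49·(0.0144)²/(32·0.000247·7.46) = 0.02282 m/s.
Check: Re = ρVD/μ = 634·0.02282·0.0144/0.000247 = 843.6 < 2300, so the laminar assumption holds.
Q = V·A = 0.02282·(π/4·0.0144²) = 3.717e-06 m³/s = 0.00372 L/s.

Q ≈ 0.00372 L/s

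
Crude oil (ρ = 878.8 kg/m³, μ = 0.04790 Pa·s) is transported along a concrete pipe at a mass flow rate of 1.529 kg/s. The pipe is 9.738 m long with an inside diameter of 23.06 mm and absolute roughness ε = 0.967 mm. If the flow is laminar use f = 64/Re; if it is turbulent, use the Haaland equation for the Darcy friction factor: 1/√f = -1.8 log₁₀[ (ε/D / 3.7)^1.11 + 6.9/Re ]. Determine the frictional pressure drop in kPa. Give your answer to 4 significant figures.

ΔP ≈ 116.9 kPa

A = πD²/4 = π(0.02306)²/4 = 0.0004176 m²; mean velocity V = ṁ/(ρA) = 1.529/(878.8 · 0.0004176) = 4.166 m/s.
Reynolds number Re = ρVD/μ = 878.8 · 4.166 · 0.02306 / 0.0479 = 1762.
Re < 2300 → laminar flow, so f = 64/Re = 64/1762 = 0.03631 (the turbulent correlation is not needed).
Darcy-Weisbach: ΔP = f(L/D)(ρV²/2) = 0.03631·(9.738/0.02306)·(878.8·4.166²/2) = 0.03631·422.3·7626 = 1.169e+05 Pa.
ΔP = 1.169e+05 Pa = 116.9 kPa.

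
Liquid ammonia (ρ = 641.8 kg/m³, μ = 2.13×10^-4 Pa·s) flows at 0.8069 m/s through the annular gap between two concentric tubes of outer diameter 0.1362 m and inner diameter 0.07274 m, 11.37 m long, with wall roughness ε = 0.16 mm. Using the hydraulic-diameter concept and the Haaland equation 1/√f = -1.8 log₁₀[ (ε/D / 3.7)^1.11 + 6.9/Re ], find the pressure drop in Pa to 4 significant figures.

ΔP ≈ 967.6 Pa

Hydraulic diameter D_h = 4A/P = D_o - D_i = 0.1362 - 0.07274 = 0.06346 m.
Re = ρVD_h/μ = 641.8·0.8069·0.06346/0.000213 = 1.543e+05.
ε/D_h = 0.00016/0.06346 = 0.00252; Haaland gives 1/√f = -1.8 log₁₀[0.000306+4.47e-05] = 6.22, so f = 0.02585.
ΔP = f(L/D_h)(ρV²/2) = 0.02585·11.37/0.06346·208.9 = 967.6 Pa.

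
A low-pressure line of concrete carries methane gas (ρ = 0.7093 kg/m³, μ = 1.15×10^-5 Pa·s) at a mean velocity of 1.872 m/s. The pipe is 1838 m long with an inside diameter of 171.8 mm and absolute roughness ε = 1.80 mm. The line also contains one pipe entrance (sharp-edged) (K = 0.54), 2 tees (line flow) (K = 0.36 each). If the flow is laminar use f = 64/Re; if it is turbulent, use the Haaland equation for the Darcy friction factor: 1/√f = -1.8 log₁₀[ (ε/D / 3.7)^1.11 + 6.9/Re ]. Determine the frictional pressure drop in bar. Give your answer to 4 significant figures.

ΔP ≈ 0.005495 bar

Reynolds number Re = ρVD/μ = 0.7093 · 1.872 · 0.1718 / 1.15e-05 = 1.984e+04.
Re > 4000 → turbulent. Relative roughness ε/D = 0.0018/0.1718 = 0.0105. Haaland: 1/√f = -1.8 log₁₀[(0.0105/3.7)^1.11 + 6.9/1.984e+04] = -1.8 log₁₀[0.00149 + 0.000348] = 4.926, so f = 0.04121.
Total minor-loss coefficient ΣK = 1·0.54 + 2·0.36 = 1.26.
ΔP = [f·L/D + ΣK]·(ρV²/2) = [0.04121·1838/0.1718 + 1.26]·(0.7093·1.872²/2) = [440.8 + 1.26]·1.243 = 549.5 Pa.
ΔP = 549.5 Pa = 0.005495 bar.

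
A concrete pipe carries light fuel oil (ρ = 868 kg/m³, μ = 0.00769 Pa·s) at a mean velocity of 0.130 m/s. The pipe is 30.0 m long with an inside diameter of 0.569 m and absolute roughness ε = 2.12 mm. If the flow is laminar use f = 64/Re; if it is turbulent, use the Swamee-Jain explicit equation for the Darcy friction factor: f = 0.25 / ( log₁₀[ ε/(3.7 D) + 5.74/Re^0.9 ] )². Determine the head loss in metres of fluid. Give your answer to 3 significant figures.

Reynolds number Re = ρVD/μ = 868 · 0.13 · 0.569 / 0.00769 = 8349.
Re > 4000 → turbulent. Relative roughness ε/D = 0.00212/0.569 = 0.00373. Swamee-Jain: f = 0.25/(log₁₀[0.00373/3.7 + 5.74/8349^0.9])² = 0.25/(log₁₀[0.00101 + 0.0017])² = 0.25/(-2.568)² = 0.03791.
Darcy-Weisbach: ΔP = f(L/D)(ρV²/2) = 0.03791·(30/0.569)·(868·0.13²/2) = 0.03791·52.72·7.335 = 14.66 Pa.
Head loss h_f = ΔP/(ρg) = 14.66/(868·9.81) = 0.00172 m.

h_f ≈ 0.00172 m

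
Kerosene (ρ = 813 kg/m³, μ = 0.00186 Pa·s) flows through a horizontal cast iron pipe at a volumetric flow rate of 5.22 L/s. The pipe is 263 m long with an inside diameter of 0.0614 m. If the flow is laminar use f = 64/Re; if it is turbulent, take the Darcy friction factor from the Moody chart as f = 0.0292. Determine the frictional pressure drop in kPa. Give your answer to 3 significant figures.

Q = 5.22 L/s = 5.22/1000 = 0.00522 m³/s.
Cross-sectional area A = πD²/4 = π(0.0614)²/4 = 0.002961 m²; mean velocity V = Q/A = 0.00522/0.002961 = 1.763 m/s.
Reynolds number Re = ρVD/μ = 813 · 1.763 · 0.0614 / 0.00186 = 4.731e+04.
Re > 4000 → turbulent; use the Moody-chart value f = 0.0292.
Darcy-Weisbach: ΔP = f(L/D)(ρV²/2) = 0.0292·(263/0.0614)·(813·1.763²/2) = 0.0292·4283·1263 = 1.58e+05 Pa.
ΔP = 1.58e+05 Pa = 158 kPa.

ΔP ≈ 158 kPa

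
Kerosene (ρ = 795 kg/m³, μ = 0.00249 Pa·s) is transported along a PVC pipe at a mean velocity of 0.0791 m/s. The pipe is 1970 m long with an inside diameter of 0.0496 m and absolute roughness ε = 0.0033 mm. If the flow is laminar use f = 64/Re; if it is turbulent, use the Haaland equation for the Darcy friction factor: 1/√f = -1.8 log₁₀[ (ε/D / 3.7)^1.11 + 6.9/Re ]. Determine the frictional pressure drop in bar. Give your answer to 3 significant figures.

ΔP ≈ 0.0505 bar

Reynolds number Re = ρVD/μ = 795 · 0.0791 · 0.0496 / 0.00249 = 1253.
Re < 2300 → laminar flow, so f = 64/Re = 64/1253 = 0.05109 (the turbulent correlation is not needed).
Darcy-Weisbach: ΔP = f(L/D)(ρV²/2) = 0.05109·(1970/0.0496)·(795·0.0791²/2) = 0.05109·3.972e+04·2.487 = 5047 Pa.
ΔP = 5047 Pa = 0.0505 bar.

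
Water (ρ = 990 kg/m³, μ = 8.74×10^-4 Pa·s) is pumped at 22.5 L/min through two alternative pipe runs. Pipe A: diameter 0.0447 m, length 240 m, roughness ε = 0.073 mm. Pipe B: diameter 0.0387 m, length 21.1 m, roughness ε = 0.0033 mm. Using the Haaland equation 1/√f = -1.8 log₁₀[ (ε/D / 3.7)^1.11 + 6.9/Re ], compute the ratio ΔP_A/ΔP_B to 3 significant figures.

Pipe A: V = Q/A = 0.000375/0.001569 = 0.239 m/s; Re = 1.21e+04; ε/D = 0.00163; Haaland → f = 0.03171; ΔP_A = f(L/D)(ρV²/2) = 4812 Pa.
Pipe B: V = Q/A = 0.000375/0.001176 = 0.3188 m/s; Re = 1.398e+04; ε/D = 8.53e-05; Haaland → f = 0.02834; ΔP_B = f(L/D)(ρV²/2) = 777.3 Pa.
ΔP_A/ΔP_B = 4812/777.3 = 6.19.

ΔP_A/ΔP_B ≈ 6.19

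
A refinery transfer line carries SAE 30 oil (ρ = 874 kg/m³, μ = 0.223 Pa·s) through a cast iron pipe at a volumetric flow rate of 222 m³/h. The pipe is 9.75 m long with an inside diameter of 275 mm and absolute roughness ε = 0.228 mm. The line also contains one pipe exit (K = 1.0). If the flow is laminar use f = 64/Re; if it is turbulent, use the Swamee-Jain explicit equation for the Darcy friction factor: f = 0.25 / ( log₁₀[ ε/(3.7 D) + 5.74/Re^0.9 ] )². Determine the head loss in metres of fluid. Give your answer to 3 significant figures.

h_f ≈ 0.166 m

Q = 222 m³/h = 222/3600 = 0.06167 m³/s.
Cross-sectional area A = πD²/4 = π(0.275)²/4 = 0.0594 m²; mean velocity V = Q/A = 0.06167/0.0594 = 1.038 m/s.
Reynolds number Re = ρVD/μ = 874 · 1.038 · 0.275 / 0.223 = 1119.
Re < 2300 → laminar flow, so f = 64/Re = 64/1119 = 0.05719 (the turbulent correlation is not needed).
Total minor-loss coefficient ΣK = 1·1 = 1.
ΔP = [f·L/D + ΣK]·(ρV²/2) = [0.05719·9.75/0.275 + 1]·(874·1.038²/2) = [2.028 + 1]·471.1 = 1426 Pa.
Head loss h_f = ΔP/(ρg) = 1426/(874·9.81) = 0.166 m.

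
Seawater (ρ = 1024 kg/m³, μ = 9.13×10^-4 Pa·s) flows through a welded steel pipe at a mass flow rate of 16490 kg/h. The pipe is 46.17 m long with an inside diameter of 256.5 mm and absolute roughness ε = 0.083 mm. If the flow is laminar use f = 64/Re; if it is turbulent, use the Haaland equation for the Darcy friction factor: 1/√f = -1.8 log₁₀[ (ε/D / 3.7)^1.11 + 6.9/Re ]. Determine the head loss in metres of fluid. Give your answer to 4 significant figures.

ṁ = 16490 kg/h = 16490/3600 = 4.581 kg/s.
A = πD²/4 = π(0.2565)²/4 = 0.05167 m²; mean velocity V = ṁ/(ρA) = 4.581/(1024 · 0.05167) = 0.08657 m/s.
Reynolds number Re = ρVD/μ = 1024 · 0.08657 · 0.2565 / 0.000913 = 2.49e+04.
Re > 4000 → turbulent. Relative roughness ε/D = 8.3e-05/0.2565 = 0.000324. Haaland: 1/√f = -1.8 log₁₀[(0.000324/3.7)^1.11 + 6.9/2.49e+04] = -1.8 log₁₀[3.13e-05 + 0.000277] = 6.32, so f = 0.02504.
Darcy-Weisbach: ΔP = f(L/D)(ρV²/2) = 0.02504·(46.17/0.2565)·(1024·0.08657²/2) = 0.02504·180·3.837 = 17.29 Pa.
Head loss h_f = ΔP/(ρg) = 17.29/(1024·9.81) = 0.001721 m.

h_f ≈ 0.001721 m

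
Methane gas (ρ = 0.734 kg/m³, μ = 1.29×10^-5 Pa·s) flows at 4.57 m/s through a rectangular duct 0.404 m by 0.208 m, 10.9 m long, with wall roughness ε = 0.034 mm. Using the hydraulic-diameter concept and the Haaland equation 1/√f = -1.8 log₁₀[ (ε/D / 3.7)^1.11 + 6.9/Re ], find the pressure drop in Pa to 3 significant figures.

ΔP ≈ 5.96 Pa

Hydraulic diameter D_h = 4A/P = 4·(0.404·0.208)/(2·(0.404+0.208)) = 0.3361/1.224 = 0.2746 m.
Re = ρVD_h/μ = 0.734·4.57·0.2746/1.29e-05 = 7.141e+04.
ε/D_h = 3.4e-05/0.2746 = 0.000124; Haaland gives 1/√f = -1.8 log₁₀[1.08e-05+9.66e-05] = 7.144, so f = 0.01959.
ΔP = f(L/D_h)(ρV²/2) = 0.01959·10.9/0.2746·7.665 = 5.961 Pa.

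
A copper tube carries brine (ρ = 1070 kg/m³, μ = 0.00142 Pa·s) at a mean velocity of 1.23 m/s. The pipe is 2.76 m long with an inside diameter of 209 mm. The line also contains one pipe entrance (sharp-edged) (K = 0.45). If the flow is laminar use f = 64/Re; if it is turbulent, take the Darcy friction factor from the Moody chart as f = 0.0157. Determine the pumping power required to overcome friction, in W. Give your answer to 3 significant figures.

P ≈ 22.5 W

Reynolds number Re = ρVD/μ = 1070 · 1.23 · 0.209 / 0.00142 = 1.937e+05.
Re > 4000 → turbulent; use the Moody-chart value f = 0.0157.
Total minor-loss coefficient ΣK = 1·0.45 = 0.45.
ΔP = [f·L/D + ΣK]·(ρV²/2) = [0.0157·2.76/0.209 + 0.45]·(1070·1.23²/2) = [0.2073 + 0.45]·809.4 = 532 Pa.
Q = V·A = 1.23·0.03431 = 0.0422 m³/s.
Pumping power P = QΔP = 0.0422·532 = 22.45 W = 22.5 W.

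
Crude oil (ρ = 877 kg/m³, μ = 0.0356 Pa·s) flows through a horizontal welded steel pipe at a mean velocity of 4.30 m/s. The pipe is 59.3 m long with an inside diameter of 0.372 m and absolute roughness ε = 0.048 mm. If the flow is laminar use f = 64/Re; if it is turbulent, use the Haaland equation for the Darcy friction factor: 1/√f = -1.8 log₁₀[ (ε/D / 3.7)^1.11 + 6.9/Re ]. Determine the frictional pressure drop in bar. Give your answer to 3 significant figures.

ΔP ≈ 0.287 bar

Reynolds number Re = ρVD/μ = 877 · 4.3 · 0.372 / 0.0356 = 3.941e+04.
Re > 4000 → turbulent. Relative roughness ε/D = 4.8e-05/0.372 = 0.000129. Haaland: 1/√f = -1.8 log₁₀[(0.000129/3.7)^1.11 + 6.9/3.941e+04] = -1.8 log₁₀[1.13e-05 + 0.000175] = 6.713, so f = 0.02219.
Darcy-Weisbach: ΔP = f(L/D)(ρV²/2) = 0.02219·(59.3/0.372)·(877·4.3²/2) = 0.02219·159.4·8108 = 2.868e+04 Pa.
ΔP = 2.868e+04 Pa = 0.287 bar.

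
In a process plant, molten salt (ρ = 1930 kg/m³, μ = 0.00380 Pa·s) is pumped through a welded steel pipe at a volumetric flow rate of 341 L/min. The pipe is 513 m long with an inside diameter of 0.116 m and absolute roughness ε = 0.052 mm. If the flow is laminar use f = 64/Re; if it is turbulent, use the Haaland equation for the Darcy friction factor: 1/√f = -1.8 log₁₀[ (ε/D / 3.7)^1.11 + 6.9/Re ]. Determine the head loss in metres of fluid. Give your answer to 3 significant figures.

Q = 341 L/min = 341/60000 = 0.005683 m³/s.
Cross-sectional area A = πD²/4 = π(0.116)²/4 = 0.01057 m²; mean velocity V = Q/A = 0.005683/0.01057 = 0.5378 m/s.
Reynolds number Re = ρVD/μ = 1930 · 0.5378 · 0.116 / 0.0038 = 3.168e+04.
Re > 4000 → turbulent. Relative roughness ε/D = 5.2e-05/0.116 = 0.000448. Haaland: 1/√f = -1.8 log₁₀[(0.000448/3.7)^1.11 + 6.9/3.168e+04] = -1.8 log₁₀[4.49e-05 + 0.000218] = 6.445, so f = 0.02407.
Darcy-Weisbach: ΔP = f(L/D)(ρV²/2) = 0.02407·(513/0.116)·(1930·0.5378²/2) = 0.02407·4422·279.1 = 2.971e+04 Pa.
Head loss h_f = ΔP/(ρg) = 2.971e+04/(1930·9.81) = 1.57 m.

h_f ≈ 1.57 m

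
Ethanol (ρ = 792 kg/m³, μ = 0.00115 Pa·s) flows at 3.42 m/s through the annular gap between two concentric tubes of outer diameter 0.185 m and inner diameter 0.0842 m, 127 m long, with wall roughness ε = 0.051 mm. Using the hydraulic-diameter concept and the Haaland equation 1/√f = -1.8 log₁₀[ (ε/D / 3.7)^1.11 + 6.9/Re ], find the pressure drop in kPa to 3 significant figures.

ΔP ≈ 107 kPa

Hydraulic diameter D_h = 4A/P = D_o - D_i = 0.185 - 0.0842 = 0.1008 m.
Re = ρVD_h/μ = 792·3.42·0.1008/0.00115 = 2.374e+05.
ε/D_h = 5.1e-05/0.1008 = 0.000506; Haaland gives 1/√f = -1.8 log₁₀[5.14e-05+2.91e-05] = 7.37, so f = 0.01841.
ΔP = f(L/D_h)(ρV²/2) = 0.01841·127/0.1008·4632 = 1.074e+05 Pa.
ΔP = 107 kPa.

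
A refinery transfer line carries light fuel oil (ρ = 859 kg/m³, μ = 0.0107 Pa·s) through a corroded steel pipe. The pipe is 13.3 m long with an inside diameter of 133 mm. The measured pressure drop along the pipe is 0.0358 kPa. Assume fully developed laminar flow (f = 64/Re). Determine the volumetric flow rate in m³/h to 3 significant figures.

Q ≈ 6.95 m³/h

For laminar flow, f = 64/Re with Re = ρVD/μ, so Darcy-Weisbach reduces to ΔP = 32μLV/D². Solving for V: V = ΔP·D²/(32μL) = 35.8·(0.133)²/(32·0.0107·13.3) = 0.1391 m/s.
Check: Re = ρVD/μ = 859·0.1391·0.133/0.0107 = 1485 < 2300, so the laminar assumption holds.
Q = V·A = 0.1391·(π/4·0.133²) = 0.001932 m³/s = 6.95 m³/h.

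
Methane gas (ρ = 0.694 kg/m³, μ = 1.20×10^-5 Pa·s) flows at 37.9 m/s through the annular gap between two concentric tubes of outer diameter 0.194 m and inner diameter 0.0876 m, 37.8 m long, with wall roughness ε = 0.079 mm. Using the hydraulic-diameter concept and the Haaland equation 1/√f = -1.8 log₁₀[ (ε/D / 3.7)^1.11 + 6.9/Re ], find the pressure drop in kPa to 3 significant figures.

ΔP ≈ 3.48 kPa

Hydraulic diameter D_h = 4A/P = D_o - D_i = 0.194 - 0.0876 = 0.1064 m.
Re = ρVD_h/μ = 0.694·37.9·0.1064/1.2e-05 = 2.332e+05.
ε/D_h = 7.9e-05/0.1064 = 0.000742; Haaland gives 1/√f = -1.8 log₁₀[7.87e-05+2.96e-05] = 7.138, so f = 0.01963.
ΔP = f(L/D_h)(ρV²/2) = 0.01963·37.8/0.1064·498.4 = 3475 Pa.
ΔP = 3.48 kPa.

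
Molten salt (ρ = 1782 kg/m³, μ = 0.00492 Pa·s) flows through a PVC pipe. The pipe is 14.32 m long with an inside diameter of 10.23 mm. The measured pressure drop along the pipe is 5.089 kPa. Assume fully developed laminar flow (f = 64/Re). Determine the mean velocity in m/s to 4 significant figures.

V ≈ 0.2362 m/s

For laminar flow, f = 64/Re with Re = ρVD/μ, so Darcy-Weisbach reduces to ΔP = 32μLV/D². Solving for V: V = ΔP·D²/(32μL) = 5089·(0.01023)²/(32·0.00492·14.32) = 0.2362 m/s.
Check: Re = ρVD/μ = 1782·0.2362·0.01023/0.00492 = 875.3 < 2300, so the laminar assumption holds.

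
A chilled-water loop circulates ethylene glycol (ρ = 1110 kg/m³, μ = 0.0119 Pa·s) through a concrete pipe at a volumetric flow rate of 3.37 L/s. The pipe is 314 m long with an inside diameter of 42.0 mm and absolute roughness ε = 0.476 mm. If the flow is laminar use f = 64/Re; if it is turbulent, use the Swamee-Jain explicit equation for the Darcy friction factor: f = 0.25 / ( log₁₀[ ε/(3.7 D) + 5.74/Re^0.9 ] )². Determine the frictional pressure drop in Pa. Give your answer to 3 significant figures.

ΔP ≈ 1.12×10^6 Pa

Q = 3.37 L/s = 3.37/1000 = 0.00337 m³/s.
Cross-sectional area A = πD²/4 = π(0.042)²/4 = 0.001385 m²; mean velocity V = Q/A = 0.00337/0.001385 = 2.432 m/s.
Reynolds number Re = ρVD/μ = 1110 · 2.432 · 0.042 / 0.0119 = 9529.
Re > 4000 → turbulent. Relative roughness ε/D = 0.000476/0.042 = 0.0113. Swamee-Jain: f = 0.25/(log₁₀[0.0113/3.7 + 5.74/9529^0.9])² = 0.25/(log₁₀[0.00306 + 0.00151])² = 0.25/(-2.34)² = 0.04565.
Darcy-Weisbach: ΔP = f(L/D)(ρV²/2) = 0.04565·(314/0.042)·(1110·2.432²/2) = 0.04565·7476·3284 = 1.121e+06 Pa.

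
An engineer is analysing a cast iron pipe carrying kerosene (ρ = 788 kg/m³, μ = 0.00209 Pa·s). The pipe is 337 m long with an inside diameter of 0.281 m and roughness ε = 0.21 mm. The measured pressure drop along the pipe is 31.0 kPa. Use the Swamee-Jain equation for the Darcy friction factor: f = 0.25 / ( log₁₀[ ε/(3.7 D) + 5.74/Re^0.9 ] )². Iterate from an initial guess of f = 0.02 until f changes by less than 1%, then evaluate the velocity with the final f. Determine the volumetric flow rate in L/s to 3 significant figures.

Rearranging Darcy-Weisbach: V = √(2·ΔP·D/(f·L·ρ)). With ε/D = 0.00021/0.281 = 0.000747, iterate starting from f = 0.02:
  f = 0.02 → V = √(2·3.1e+04·0.281/(0.02·337·788)) = 1.811 m/s; Re = ρVD/μ = 1.919e+05; f → 0.02019
Converged (Δf/f < 1%). With the final f = 0.02019: V = √(2·3.1e+04·0.281/(0.02019·337·788)) = 1.802 m/s.
Q = V·A = 1.802·(π/4·0.281²) = 0.1118 m³/s = 112 L/s.

Q ≈ 112 L/s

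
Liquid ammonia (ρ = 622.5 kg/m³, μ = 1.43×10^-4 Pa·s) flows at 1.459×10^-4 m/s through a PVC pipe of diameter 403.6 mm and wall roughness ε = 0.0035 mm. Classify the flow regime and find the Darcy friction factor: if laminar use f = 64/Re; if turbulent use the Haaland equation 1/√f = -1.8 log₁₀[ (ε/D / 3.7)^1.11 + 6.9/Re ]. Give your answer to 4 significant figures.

Re = ρVD/μ = 622.5·0.0001459·0.4036/0.000143 = 256.3.
Re < 2300 → laminar, so f = 64/Re = 0.2497 (roughness is irrelevant in laminar flow).

f ≈ 0.2497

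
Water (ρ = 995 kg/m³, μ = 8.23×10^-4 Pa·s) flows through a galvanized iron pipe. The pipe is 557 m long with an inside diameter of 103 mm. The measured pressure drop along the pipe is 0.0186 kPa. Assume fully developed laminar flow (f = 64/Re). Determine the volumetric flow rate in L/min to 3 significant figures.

For laminar flow, f = 64/Re with Re = ρVD/μ, so Darcy-Weisbach reduces to ΔP = 32μLV/D². Solving for V: V = ΔP·D²/(32μL) = 18.6·(0.103)²/(32·0.000823·557) = 0.01345 m/s.
Check: Re = ρVD/μ = 995·0.01345·0.103/0.000823 = 1675 < 2300, so the laminar assumption holds.
Q = V·A = 0.01345·(π/4·0.103²) = 0.0001121 m³/s = 6.73 L/min.

Q ≈ 6.73 L/min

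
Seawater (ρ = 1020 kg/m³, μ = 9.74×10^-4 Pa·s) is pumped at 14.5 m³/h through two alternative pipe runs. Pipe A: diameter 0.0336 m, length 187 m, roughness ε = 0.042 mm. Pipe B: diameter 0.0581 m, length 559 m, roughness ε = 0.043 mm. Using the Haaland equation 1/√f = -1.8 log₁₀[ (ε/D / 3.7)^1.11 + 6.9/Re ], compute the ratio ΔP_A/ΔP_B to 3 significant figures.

ΔP_A/ΔP_B ≈ 5.39

Pipe A: V = Q/A = 0.004028/0.0008867 = 4.543 m/s; Re = 1.598e+05; ε/D = 0.00125; Haaland → f = 0.02211; ΔP_A = f(L/D)(ρV²/2) = 1.295e+06 Pa.
Pipe B: V = Q/A = 0.004028/0.002651 = 1.519 m/s; Re = 9.244e+04; ε/D = 0.00074; Haaland → f = 0.0212; ΔP_B = f(L/D)(ρV²/2) = 2.401e+05 Pa.
ΔP_A/ΔP_B = 1.295e+06/2.401e+05 = 5.39.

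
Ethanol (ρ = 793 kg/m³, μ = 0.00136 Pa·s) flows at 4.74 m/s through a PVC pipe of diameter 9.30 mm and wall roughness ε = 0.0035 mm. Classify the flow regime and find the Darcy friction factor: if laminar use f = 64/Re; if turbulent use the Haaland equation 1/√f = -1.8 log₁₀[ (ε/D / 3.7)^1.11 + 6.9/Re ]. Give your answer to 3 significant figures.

Re = ρVD/μ = 793·4.74·0.0093/0.00136 = 2.57e+04.
Re > 4000 → turbulent. ε/D = 3.5e-06/0.0093 = 0.000376; Haaland: 1/√f = -1.8 log₁₀[3.7e-05 + 0.000268] = 6.327, so f = 0.02498.

f ≈ 0.0250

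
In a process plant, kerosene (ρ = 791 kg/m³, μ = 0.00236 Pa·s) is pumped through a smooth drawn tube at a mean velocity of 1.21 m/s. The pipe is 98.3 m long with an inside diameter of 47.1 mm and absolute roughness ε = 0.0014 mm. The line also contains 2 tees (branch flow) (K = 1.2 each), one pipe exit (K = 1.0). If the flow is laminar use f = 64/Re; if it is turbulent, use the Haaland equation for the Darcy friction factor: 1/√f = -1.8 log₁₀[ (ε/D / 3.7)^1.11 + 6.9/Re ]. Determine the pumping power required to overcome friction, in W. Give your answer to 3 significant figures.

P ≈ 70.6 W

Reynolds number Re = ρVD/μ = 791 · 1.21 · 0.0471 / 0.00236 = 1.91e+04.
Re > 4000 → turbulent. Relative roughness ε/D = 1.4e-06/0.0471 = 2.97e-05. Haaland: 1/√f = -1.8 log₁₀[(2.97e-05/3.7)^1.11 + 6.9/1.91e+04] = -1.8 log₁₀[2.21e-06 + 0.000361] = 6.191, so f = 0.02609.
Total minor-loss coefficient ΣK = 2·1.2 + 1·1 = 3.4.
ΔP = [f·L/D + ΣK]·(ρV²/2) = [0.02609·98.3/0.0471 + 3.4]·(791·1.21²/2) = [54.45 + 3.4]·579.1 = 3.35e+04 Pa.
Q = V·A = 1.21·0.001742 = 0.002108 m³/s.
Pumping power P = QΔP = 0.002108·3.35e+04 = 70.62 W = 70.6 W.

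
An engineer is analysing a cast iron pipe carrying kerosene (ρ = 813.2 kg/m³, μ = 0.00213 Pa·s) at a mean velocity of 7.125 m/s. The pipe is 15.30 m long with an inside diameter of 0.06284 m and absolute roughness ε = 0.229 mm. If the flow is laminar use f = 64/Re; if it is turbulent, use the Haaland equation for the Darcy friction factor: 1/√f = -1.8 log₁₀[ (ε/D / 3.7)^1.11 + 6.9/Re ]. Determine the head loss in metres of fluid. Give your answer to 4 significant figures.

Reynolds number Re = ρVD/μ = 813.2 · 7.125 · 0.06284 / 0.00213 = 1.709e+05.
Re > 4000 → turbulent. Relative roughness ε/D = 0.000229/0.06284 = 0.00364. Haaland: 1/√f = -1.8 log₁₀[(0.00364/3.7)^1.11 + 6.9/1.709e+05] = -1.8 log₁₀[0.00046 + 4.04e-05] = 5.941, so f = 0.02833.
Darcy-Weisbach: ΔP = f(L/D)(ρV²/2) = 0.02833·(15.3/0.06284)·(813.2·7.125²/2) = 0.02833·243.5·2.064e+04 = 1.424e+05 Pa.
Head loss h_f = ΔP/(ρg) = 1.424e+05/(813.2·9.81) = 17.85 m.

h_f ≈ 17.85 m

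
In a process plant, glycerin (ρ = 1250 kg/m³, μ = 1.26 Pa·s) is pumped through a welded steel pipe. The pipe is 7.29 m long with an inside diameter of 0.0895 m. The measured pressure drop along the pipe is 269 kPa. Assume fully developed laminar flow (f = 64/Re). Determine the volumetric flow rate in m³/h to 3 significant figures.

Q ≈ 166 m³/h

For laminar flow, f = 64/Re with Re = ρVD/μ, so Darcy-Weisbach reduces to ΔP = 32μLV/D². Solving for V: V = ΔP·D²/(32μL) = 2.69e+05·(0.0895)²/(32·1.26·7.29) = 7.331 m/s.
Check: Re = ρVD/μ = 1250·7.331·0.0895/1.26 = 650.9 < 2300, so the laminar assumption holds.
Q = V·A = 7.331·(π/4·0.0895²) = 0.04612 m³/s = 166 m³/h.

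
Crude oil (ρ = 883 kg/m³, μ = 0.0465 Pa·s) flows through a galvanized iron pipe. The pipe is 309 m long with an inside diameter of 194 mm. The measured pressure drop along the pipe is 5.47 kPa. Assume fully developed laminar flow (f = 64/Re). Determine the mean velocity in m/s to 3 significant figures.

For laminar flow, f = 64/Re with Re = ρVD/μ, so Darcy-Weisbach reduces to ΔP = 32μLV/D². Solving for V: V = ΔP·D²/(32μL) = 5470·(0.194)²/(32·0.0465·309) = 0.4477 m/s.
Check: Re = ρVD/μ = 883·0.4477·0.194/0.0465 = 1649 < 2300, so the laminar assumption holds.

V ≈ 0.448 m/s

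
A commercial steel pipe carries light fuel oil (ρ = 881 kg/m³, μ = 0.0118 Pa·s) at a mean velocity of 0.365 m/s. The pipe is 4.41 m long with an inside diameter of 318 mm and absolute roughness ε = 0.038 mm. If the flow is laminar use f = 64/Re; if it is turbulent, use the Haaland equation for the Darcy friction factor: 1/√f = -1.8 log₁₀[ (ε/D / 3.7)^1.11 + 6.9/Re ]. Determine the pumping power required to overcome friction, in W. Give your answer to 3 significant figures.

Reynolds number Re = ρVD/μ = 881 · 0.365 · 0.318 / 0.0118 = 8666.
Re > 4000 → turbulent. Relative roughness ε/D = 3.8e-05/0.318 = 0.000119. Haaland: 1/√f = -1.8 log₁₀[(0.000119/3.7)^1.11 + 6.9/8666] = -1.8 log₁₀[1.04e-05 + 0.000796] = 5.568, so f = 0.03225.
Darcy-Weisbach: ΔP = f(L/D)(ρV²/2) = 0.03225·(4.41/0.318)·(881·0.365²/2) = 0.03225·13.87·58.69 = 26.25 Pa.
Q = V·A = 0.365·0.07942 = 0.02899 m³/s.
Pumping power P = QΔP = 0.02899·26.25 = 0.7610 W = 0.761 W.

P ≈ 0.761 W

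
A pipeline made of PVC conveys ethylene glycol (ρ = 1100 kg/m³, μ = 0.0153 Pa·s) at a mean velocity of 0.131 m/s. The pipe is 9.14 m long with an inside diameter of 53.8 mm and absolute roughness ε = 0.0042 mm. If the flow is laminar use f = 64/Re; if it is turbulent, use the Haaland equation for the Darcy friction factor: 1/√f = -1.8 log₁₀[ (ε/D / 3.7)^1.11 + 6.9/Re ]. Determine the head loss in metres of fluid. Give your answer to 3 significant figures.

Reynolds number Re = ρVD/μ = 1100 · 0.131 · 0.0538 / 0.0153 = 506.7.
Re < 2300 → laminar flow, so f = 64/Re = 64/506.7 = 0.1263 (the turbulent correlation is not needed).
Darcy-Weisbach: ΔP = f(L/D)(ρV²/2) = 0.1263·(9.14/0.0538)·(1100·0.131²/2) = 0.1263·169.9·9.439 = 202.5 Pa.
Head loss h_f = ΔP/(ρg) = 202.5/(1100·9.81) = 0.0188 m.

h_f ≈ 0.0188 m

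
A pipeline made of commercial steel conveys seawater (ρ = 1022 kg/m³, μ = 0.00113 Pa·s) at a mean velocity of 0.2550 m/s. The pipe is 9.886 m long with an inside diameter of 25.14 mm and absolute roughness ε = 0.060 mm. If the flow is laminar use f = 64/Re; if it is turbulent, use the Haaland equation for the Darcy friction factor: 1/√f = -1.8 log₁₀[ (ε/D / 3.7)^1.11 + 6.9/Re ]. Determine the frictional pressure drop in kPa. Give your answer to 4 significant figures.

Reynolds number Re = ρVD/μ = 1022 · 0.255 · 0.02514 / 0.00113 = 5798.
Re > 4000 → turbulent. Relative roughness ε/D = 6e-05/0.02514 = 0.00239. Haaland: 1/√f = -1.8 log₁₀[(0.00239/3.7)^1.11 + 6.9/5798] = -1.8 log₁₀[0.000288 + 0.00119] = 5.095, so f = 0.03853.
Darcy-Weisbach: ΔP = f(L/D)(ρV²/2) = 0.03853·(9.886/0.02514)·(1022·0.255²/2) = 0.03853·393.2·33.23 = 503.4 Pa.
ΔP = 503.4 Pa = 0.5034 kPa.

ΔP ≈ 0.5034 kPa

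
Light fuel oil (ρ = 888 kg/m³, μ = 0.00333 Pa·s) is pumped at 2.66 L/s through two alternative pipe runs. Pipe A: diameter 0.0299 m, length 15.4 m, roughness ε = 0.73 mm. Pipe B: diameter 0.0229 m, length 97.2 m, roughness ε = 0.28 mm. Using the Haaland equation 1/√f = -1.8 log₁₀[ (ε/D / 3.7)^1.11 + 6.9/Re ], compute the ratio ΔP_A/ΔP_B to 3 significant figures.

Pipe A: V = Q/A = 0.00266/0.0007022 = 3.788 m/s; Re = 3.021e+04; ε/D = 0.0244; Haaland → f = 0.05381; ΔP_A = f(L/D)(ρV²/2) = 1.766e+05 Pa.
Pipe B: V = Q/A = 0.00266/0.0004119 = 6.458 m/s; Re = 3.944e+04; ε/D = 0.0122; Haaland → f = 0.04194; ΔP_B = f(L/D)(ρV²/2) = 3.297e+06 Pa.
ΔP_A/ΔP_B = 1.766e+05/3.297e+06 = 0.0536.

ΔP_A/ΔP_B ≈ 0.0536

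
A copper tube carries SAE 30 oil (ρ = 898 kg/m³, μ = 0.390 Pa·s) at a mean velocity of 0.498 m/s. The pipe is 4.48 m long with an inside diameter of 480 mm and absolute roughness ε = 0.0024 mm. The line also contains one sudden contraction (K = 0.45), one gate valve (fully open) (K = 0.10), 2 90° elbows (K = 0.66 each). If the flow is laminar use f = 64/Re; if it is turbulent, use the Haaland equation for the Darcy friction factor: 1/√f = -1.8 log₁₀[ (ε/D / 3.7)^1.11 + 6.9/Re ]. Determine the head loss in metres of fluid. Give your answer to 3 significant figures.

Reynolds number Re = ρVD/μ = 898 · 0.498 · 0.48 / 0.39 = 550.4.
Re < 2300 → laminar flow, so f = 64/Re = 64/550.4 = 0.1163 (the turbulent correlation is not needed).
Total minor-loss coefficient ΣK = 1·0.45 + 1·0.1 + 2·0.66 = 1.87.
ΔP = [f·L/D + ΣK]·(ρV²/2) = [0.1163·4.48/0.48 + 1.87]·(898·0.498²/2) = [1.085 + 1.87]·111.4 = 329.1 Pa.
Head loss h_f = ΔP/(ρg) = 329.1/(898·9.81) = 0.0374 m.

h_f ≈ 0.0374 m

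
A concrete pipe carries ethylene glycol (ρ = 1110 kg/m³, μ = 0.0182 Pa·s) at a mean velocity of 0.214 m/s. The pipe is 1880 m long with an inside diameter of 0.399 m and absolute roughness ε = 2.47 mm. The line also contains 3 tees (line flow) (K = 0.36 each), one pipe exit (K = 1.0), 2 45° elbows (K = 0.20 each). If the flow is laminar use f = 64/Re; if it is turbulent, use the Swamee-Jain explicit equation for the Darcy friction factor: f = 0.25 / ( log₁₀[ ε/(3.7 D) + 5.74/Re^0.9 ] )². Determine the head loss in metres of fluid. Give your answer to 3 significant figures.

Reynolds number Re = ρVD/μ = 1110 · 0.214 · 0.399 / 0.0182 = 5208.
Re > 4000 → turbulent. Relative roughness ε/D = 0.00247/0.399 = 0.00619. Swamee-Jain: f = 0.25/(log₁₀[0.00619/3.7 + 5.74/5208^0.9])² = 0.25/(log₁₀[0.00167 + 0.00259])² = 0.25/(-2.37)² = 0.04451.
Total minor-loss coefficient ΣK = 3·0.36 + 1·1 + 2·0.2 = 2.48.
ΔP = [f·L/D + ΣK]·(ρV²/2) = [0.04451·1880/0.399 + 2.48]·(1110·0.214²/2) = [209.7 + 2.48]·25.42 = 5394 Pa.
Head loss h_f = ΔP/(ρg) = 5394/(1110·9.81) = 0.495 m.

h_f ≈ 0.495 m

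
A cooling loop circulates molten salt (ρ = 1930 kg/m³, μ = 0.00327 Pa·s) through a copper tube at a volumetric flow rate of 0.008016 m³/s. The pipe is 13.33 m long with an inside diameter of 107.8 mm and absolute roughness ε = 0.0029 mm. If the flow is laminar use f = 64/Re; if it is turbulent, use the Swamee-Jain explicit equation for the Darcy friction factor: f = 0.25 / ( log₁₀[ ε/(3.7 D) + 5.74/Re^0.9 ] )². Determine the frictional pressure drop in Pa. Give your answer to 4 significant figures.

ΔP ≈ 1875 Pa

Cross-sectional area A = πD²/4 = π(0.1078)²/4 = 0.009127 m²; mean velocity V = Q/A = 0.008016/0.009127 = 0.8783 m/s.
Reynolds number Re = ρVD/μ = 1930 · 0.8783 · 0.1078 / 0.00327 = 5.588e+04.
Re > 4000 → turbulent. Relative roughness ε/D = 2.9e-06/0.1078 = 2.69e-05. Swamee-Jain: f = 0.25/(log₁₀[2.69e-05/3.7 + 5.74/5.588e+04^0.9])² = 0.25/(log₁₀[7.27e-06 + 0.000306])² = 0.25/(-3.503)² = 0.02037.
Darcy-Weisbach: ΔP = f(L/D)(ρV²/2) = 0.02037·(13.33/0.1078)·(1930·0.8783²/2) = 0.02037·123.7·744.4 = 1875 Pa.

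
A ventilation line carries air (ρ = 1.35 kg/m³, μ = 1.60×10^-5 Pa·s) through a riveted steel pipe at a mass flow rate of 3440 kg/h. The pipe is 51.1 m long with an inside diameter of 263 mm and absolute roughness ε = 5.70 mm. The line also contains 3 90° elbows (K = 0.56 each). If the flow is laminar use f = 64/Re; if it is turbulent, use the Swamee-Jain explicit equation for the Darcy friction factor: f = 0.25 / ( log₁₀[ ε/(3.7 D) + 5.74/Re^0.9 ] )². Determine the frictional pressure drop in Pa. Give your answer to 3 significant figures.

ṁ = 3440 kg/h = 3440/3600 = 0.9556 kg/s.
A = πD²/4 = π(0.263)²/4 = 0.05433 m²; mean velocity V = ṁ/(ρA) = 0.9556/(1.35 · 0.05433) = 13.03 m/s.
Reynolds number Re = ρVD/μ = 1.35 · 13.03 · 0.263 / 1.6e-05 = 2.891e+05.
Re > 4000 → turbulent. Relative roughness ε/D = 0.0057/0.263 = 0.0217. Swamee-Jain: f = 0.25/(log₁₀[0.0217/3.7 + 5.74/2.891e+05^0.9])² = 0.25/(log₁₀[0.00586 + 6.98e-05])² = 0.25/(-2.227)² = 0.0504.
Total minor-loss coefficient ΣK = 3·0.56 = 1.68.
ΔP = [f·L/D + ΣK]·(ρV²/2) = [0.0504·51.1/0.263 + 1.68]·(1.35·13.03²/2) = [9.793 + 1.68]·114.6 = 1315 Pa.

ΔP ≈ 1310 Pa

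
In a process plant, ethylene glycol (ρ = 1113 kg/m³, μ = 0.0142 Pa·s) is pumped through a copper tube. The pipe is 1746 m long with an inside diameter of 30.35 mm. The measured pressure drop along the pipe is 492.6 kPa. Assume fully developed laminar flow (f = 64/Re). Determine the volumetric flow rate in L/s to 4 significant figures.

Q ≈ 0.4137 L/s

For laminar flow, f = 64/Re with Re = ρVD/μ, so Darcy-Weisbach reduces to ΔP = 32μLV/D². Solving for V: V = ΔP·D²/(32μL) = 4.926e+05·(0.03035)²/(32·0.0142·1746) = 0.5719 m/s.
Check: Re = ρVD/μ = 1113·0.5719·0.03035/0.0142 = 1360 < 2300, so the laminar assumption holds.
Q = V·A = 0.5719·(π/4·0.03035²) = 0.0004137 m³/s = 0.4137 L/s.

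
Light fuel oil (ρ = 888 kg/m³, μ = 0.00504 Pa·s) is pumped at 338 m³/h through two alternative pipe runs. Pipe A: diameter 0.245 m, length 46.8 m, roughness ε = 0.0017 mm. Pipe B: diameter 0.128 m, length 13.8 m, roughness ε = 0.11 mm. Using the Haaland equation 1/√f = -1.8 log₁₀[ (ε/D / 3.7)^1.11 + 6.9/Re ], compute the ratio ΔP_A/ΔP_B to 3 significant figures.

Pipe A: V = Q/A = 0.09389/0.04714 = 1.992 m/s; Re = 8.597e+04; ε/D = 6.94e-06; Haaland → f = 0.01842; ΔP_A = f(L/D)(ρV²/2) = 6197 Pa.
Pipe B: V = Q/A = 0.09389/0.01287 = 7.296 m/s; Re = 1.645e+05; ε/D = 0.000859; Haaland → f = 0.02059; ΔP_B = f(L/D)(ρV²/2) = 5.248e+04 Pa.
ΔP_A/ΔP_B = 6197/5.248e+04 = 0.118.

ΔP_A/ΔP_B ≈ 0.118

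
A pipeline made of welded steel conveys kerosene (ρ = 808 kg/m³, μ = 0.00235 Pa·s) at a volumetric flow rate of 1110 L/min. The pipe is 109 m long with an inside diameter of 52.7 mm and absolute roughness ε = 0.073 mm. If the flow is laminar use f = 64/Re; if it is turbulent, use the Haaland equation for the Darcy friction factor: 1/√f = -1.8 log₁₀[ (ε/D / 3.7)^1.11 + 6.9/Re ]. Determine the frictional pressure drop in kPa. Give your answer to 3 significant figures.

Q = 1110 L/min = 1110/60000 = 0.0185 m³/s.
Cross-sectional area A = πD²/4 = π(0.0527)²/4 = 0.002181 m²; mean velocity V = Q/A = 0.0185/0.002181 = 8.481 m/s.
Reynolds number Re = ρVD/μ = 808 · 8.481 · 0.0527 / 0.00235 = 1.537e+05.
Re > 4000 → turbulent. Relative roughness ε/D = 7.3e-05/0.0527 = 0.00139. Haaland: 1/√f = -1.8 log₁₀[(0.00139/3.7)^1.11 + 6.9/1.537e+05] = -1.8 log₁₀[0.000157 + 4.49e-05] = 6.65, so f = 0.02261.
Darcy-Weisbach: ΔP = f(L/D)(ρV²/2) = 0.02261·(109/0.0527)·(808·8.481²/2) = 0.02261·2068·2.906e+04 = 1.359e+06 Pa.
ΔP = 1.359e+06 Pa = 1360 kPa.

ΔP ≈ 1360 kPa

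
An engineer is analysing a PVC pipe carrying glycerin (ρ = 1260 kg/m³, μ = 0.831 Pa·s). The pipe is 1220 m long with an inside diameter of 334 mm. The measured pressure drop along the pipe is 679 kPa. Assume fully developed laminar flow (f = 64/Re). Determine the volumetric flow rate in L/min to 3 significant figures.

For laminar flow, f = 64/Re with Re = ρVD/μ, so Darcy-Weisbach reduces to ΔP = 32μLV/D². Solving for V: V = ΔP·D²/(32μL) = 6.79e+05·(0.334)²/(32·0.831·1220) = 2.335 m/s.
Check: Re = ρVD/μ = 1260·2.335·0.334/0.831 = 1182 < 2300, so the laminar assumption holds.
Q = V·A = 2.335·(π/4·0.334²) = 0.2046 m³/s = 12300 L/min.

Q ≈ 12300 L/min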